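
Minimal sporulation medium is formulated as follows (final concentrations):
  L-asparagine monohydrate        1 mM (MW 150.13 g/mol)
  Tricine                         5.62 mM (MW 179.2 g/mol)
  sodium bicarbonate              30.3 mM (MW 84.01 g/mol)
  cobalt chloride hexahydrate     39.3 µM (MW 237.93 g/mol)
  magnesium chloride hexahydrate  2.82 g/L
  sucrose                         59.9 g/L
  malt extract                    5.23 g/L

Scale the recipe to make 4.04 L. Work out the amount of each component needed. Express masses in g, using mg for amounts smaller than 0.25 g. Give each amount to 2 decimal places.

L-asparagine monohydrate 0.61 g; Tricine 4.07 g; sodium bicarbonate 10.28 g; cobalt chloride hexahydrate 37.78 mg; magnesium chloride hexahydrate 11.39 g; sucrose 242.00 g; malt extract 21.13 g

Working volume: 4.04 L.
L-asparagine monohydrate: 1 mmol/L × 150.13 g/mol × 4.04 L ÷ 1000 = 0.61 g
Tricine: 5.62 mmol/L × 179.2 g/mol × 4.04 L ÷ 1000 = 4.07 g
sodium bicarbonate: 30.3 mmol/L × 84.01 g/mol × 4.04 L ÷ 1000 = 10.28 g
cobalt chloride hexahydrate: 39.3 µmol/L × 237.93 g/mol × 4.04 L ÷ 1000 = 37.78 mg
magnesium chloride hexahydrate: 2.82 g/L × 4.04 L = 11.39 g
sucrose: 59.9 g/L × 4.04 L = 242.00 g
malt extract: 5.23 g/L × 4.04 L = 21.13 g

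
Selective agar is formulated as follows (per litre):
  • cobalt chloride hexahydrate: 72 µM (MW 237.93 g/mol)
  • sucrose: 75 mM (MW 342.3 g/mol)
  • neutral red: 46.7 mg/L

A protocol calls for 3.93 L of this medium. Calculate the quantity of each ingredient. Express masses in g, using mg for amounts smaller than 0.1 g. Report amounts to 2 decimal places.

Working volume: 3.93 L.
cobalt chloride hexahydrate: 72 µmol/L × 237.93 g/mol × 3.93 L ÷ 1000 = 67.32 mg
sucrose: 75 mmol/L × 342.3 g/mol × 3.93 L ÷ 1000 = 100.89 g
neutral red: 46.7 mg/L × 3.93 L = 183.531 mg = 0.18 g

cobalt chloride hexahydrate 67.32 mg; sucrose 100.89 g; neutral red 0.18 g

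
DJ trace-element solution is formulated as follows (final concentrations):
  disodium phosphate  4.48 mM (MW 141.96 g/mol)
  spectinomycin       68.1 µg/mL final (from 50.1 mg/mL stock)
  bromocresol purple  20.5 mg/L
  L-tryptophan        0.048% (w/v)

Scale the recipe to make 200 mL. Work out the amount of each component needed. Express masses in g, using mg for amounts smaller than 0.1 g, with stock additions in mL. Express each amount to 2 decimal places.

disodium phosphate 0.13 g; spectinomycin 0.27 mL; bromocresol purple 4.10 mg; L-tryptophan 96.00 mg

Scale factor relative to 1 L: 0.2.
disodium phosphate: 4.48 mmol/L × 141.96 g/mol × 0.2 L ÷ 1000 = 0.13 g
spectinomycin: V = C2·V2/C1 = 68.1 µg/mL × 200 mL ÷ 50100 µg/mL = 0.27 mL
bromocresol purple: 20.5 mg/L × 0.2 L = 4.10 mg
L-tryptophan: 0.048% w/v = 0.48 g/L → 0.48 × 0.2 L = 0.096 g = 96.00 mg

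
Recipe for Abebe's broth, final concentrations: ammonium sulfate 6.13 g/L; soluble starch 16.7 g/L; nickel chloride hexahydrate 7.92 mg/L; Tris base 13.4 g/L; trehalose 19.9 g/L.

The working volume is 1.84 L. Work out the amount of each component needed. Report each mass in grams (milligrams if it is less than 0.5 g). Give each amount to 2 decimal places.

ammonium sulfate 11.28 g; soluble starch 30.73 g; nickel chloride hexahydrate 14.57 mg; Tris base 24.66 g; trehalose 36.62 g

Working volume: 1.84 L.
ammonium sulfate: 6.13 g/L × 1.84 L = 11.28 g
soluble starch: 16.7 g/L × 1.84 L = 30.73 g
nickel chloride hexahydrate: 7.92 mg/L × 1.84 L = 14.57 mg
Tris base: 13.4 g/L × 1.84 L = 24.66 g
trehalose: 19.9 g/L × 1.84 L = 36.62 g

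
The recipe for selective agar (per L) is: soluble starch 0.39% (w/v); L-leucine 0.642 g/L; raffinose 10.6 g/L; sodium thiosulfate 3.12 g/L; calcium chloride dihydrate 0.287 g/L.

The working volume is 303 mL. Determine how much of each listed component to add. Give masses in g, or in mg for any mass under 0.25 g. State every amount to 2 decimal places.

soluble starch 1.18 g; L-leucine 194.53 mg; raffinose 3.21 g; sodium thiosulfate 0.95 g; calcium chloride dihydrate 86.96 mg

Scale factor relative to 1 L: 0.303.
soluble starch: 0.39% w/v = 3.9 g/L → 3.9 × 0.303 L = 1.18 g
L-leucine: 0.642 g/L × 0.303 L = 0.194526 g = 194.53 mg
raffinose: 10.6 g/L × 0.303 L = 3.21 g
sodium thiosulfate: 3.12 g/L × 0.303 L = 0.95 g
calcium chloride dihydrate: 0.287 g/L × 0.303 L = 0.086961 g = 86.96 mg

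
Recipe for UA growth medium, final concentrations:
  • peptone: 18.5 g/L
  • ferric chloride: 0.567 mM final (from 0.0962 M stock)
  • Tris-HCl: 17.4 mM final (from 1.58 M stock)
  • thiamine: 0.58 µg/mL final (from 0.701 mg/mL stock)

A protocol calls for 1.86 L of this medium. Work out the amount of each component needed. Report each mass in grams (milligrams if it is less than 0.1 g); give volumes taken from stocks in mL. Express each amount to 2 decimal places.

Working volume: 1.86 L.
peptone: 18.5 g/L × 1.86 L = 34.41 g
ferric chloride: dilute stock: 0.567 mM × 1860 mL ÷ 96.2 mM = 10.96 mL
Tris-HCl: dilute stock: 17.4 mM × 1860 mL ÷ 1580 mM = 20.48 mL
thiamine: C1V1 = C2V2 → 0.58 µg/mL × 1860 mL ÷ 701 µg/mL = 1.54 mL

peptone 34.41 g; ferric chloride 10.96 mL; Tris-HCl 20.48 mL; thiamine 1.54 mL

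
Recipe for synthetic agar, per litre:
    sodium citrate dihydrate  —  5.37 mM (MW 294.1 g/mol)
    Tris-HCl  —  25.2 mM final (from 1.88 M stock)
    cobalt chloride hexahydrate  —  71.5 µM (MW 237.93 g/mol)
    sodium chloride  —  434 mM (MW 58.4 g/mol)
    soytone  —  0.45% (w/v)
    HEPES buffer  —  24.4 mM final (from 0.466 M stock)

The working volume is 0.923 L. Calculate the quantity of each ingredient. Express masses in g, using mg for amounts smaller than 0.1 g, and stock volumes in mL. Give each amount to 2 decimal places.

sodium citrate dihydrate 1.46 g; Tris-HCl 12.37 mL; cobalt chloride hexahydrate 15.70 mg; sodium chloride 23.39 g; soytone 4.15 g; HEPES buffer 48.33 mL

Working volume: 0.923 L.
sodium citrate dihydrate: 5.37 mmol/L × 294.1 g/mol × 0.923 L ÷ 1000 = 1.46 g
Tris-HCl: C1V1 = C2V2 → 25.2 mM × 923 mL ÷ 1880 mM = 12.37 mL
cobalt chloride hexahydrate: 71.5 µmol/L × 237.93 g/mol × 0.923 L ÷ 1000 = 15.70 mg
sodium chloride: 434 mmol/L × 58.4 g/mol × 0.923 L ÷ 1000 = 23.39 g
soytone: 0.45 g per 100 mL × 923 mL ÷ 100 = 4.15 g
HEPES buffer: V = C2·V2/C1 = 24.4 mM × 923 mL ÷ 466 mM = 48.33 mL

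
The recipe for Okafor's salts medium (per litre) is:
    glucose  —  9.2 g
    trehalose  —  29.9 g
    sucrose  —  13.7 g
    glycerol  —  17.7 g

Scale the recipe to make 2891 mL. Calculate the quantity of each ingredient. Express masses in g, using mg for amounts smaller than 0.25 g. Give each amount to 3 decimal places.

glucose 26.597 g; trehalose 86.441 g; sucrose 39.607 g; glycerol 51.171 g

Ratio of target to recipe volume: 2891 / 1000 = 2.891.
glucose: 9.2 g × (2891 mL / 1000 mL) = 26.597 g
trehalose: 29.9 g × (2891 mL / 1000 mL) = 86.441 g
sucrose: 13.7 g × (2891 mL / 1000 mL) = 39.607 g
glycerol: 17.7 g × (2891 mL / 1000 mL) = 51.171 g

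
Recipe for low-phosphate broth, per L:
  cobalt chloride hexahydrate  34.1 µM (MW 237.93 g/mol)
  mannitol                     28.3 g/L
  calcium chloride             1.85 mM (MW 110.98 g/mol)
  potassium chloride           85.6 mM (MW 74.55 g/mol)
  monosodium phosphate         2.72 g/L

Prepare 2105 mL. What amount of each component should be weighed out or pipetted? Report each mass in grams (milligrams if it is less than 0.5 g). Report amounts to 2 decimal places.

Scale factor relative to 1 L: 2.105.
cobalt chloride hexahydrate: 34.1 µmol/L × 237.93 g/mol × 2.105 L ÷ 1000 = 17.08 mg
mannitol: 28.3 g/L × 2.105 L = 59.57 g
calcium chloride: 1.85 mmol/L × 110.98 mg/mmol × 2.105 L = 432.18 mg
potassium chloride: 85.6 mmol/L × 74.55 g/mol × 2.105 L ÷ 1000 = 13.43 g
monosodium phosphate: 2.72 g/L × 2.105 L = 5.73 g

cobalt chloride hexahydrate 17.08 mg; mannitol 59.57 g; calcium chloride 432.18 mg; potassium chloride 13.43 g; monosodium phosphate 5.73 g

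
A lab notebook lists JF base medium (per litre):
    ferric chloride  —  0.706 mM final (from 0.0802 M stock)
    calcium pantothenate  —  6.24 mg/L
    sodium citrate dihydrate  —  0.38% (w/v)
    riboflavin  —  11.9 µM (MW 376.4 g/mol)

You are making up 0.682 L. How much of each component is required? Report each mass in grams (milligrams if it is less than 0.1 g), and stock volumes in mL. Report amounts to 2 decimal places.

ferric chloride 6.00 mL; calcium pantothenate 4.26 mg; sodium citrate dihydrate 2.59 g; riboflavin 3.05 mg

Working volume: 0.682 L.
ferric chloride: dilute stock: 0.706 mM × 682 mL ÷ 80.2 mM = 6.00 mL
calcium pantothenate: 6.24 mg/L × 0.682 L = 4.26 mg
sodium citrate dihydrate: 0.38% w/v = 3.8 g/L → 3.8 × 0.682 L = 2.59 g
riboflavin: 11.9 µmol/L × 376.4 g/mol × 0.682 L ÷ 1000 = 3.05 mg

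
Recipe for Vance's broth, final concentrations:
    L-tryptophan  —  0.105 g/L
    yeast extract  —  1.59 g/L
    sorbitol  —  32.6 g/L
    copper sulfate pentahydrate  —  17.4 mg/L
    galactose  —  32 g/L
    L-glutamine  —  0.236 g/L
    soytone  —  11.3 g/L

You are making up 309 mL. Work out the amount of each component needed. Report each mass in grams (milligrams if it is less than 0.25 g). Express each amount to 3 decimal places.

L-tryptophan 32.445 mg; yeast extract 0.491 g; sorbitol 10.073 g; copper sulfate pentahydrate 5.377 mg; galactose 9.888 g; L-glutamine 72.924 mg; soytone 3.492 g

Scale factor relative to 1 L: 0.309.
L-tryptophan: 0.105 g/L × 0.309 L = 0.032445 g = 32.445 mg
yeast extract: 1.59 g/L × 0.309 L = 0.491 g
sorbitol: 32.6 g/L × 0.309 L = 10.073 g
copper sulfate pentahydrate: 17.4 mg/L × 0.309 L = 5.377 mg
galactose: 32 g/L × 0.309 L = 9.888 g
L-glutamine: 0.236 g/L × 0.309 L = 0.072924 g = 72.924 mg
soytone: 11.3 g/L × 0.309 L = 3.492 g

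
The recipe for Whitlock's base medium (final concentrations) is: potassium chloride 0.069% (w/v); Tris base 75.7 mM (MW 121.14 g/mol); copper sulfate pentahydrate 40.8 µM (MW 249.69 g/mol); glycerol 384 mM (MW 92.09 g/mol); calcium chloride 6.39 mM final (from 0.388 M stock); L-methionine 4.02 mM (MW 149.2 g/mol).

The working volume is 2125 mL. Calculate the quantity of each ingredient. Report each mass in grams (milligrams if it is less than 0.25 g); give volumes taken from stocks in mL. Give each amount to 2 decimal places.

Target volume = 2125 mL = 2.125 L.
potassium chloride: 0.069 g per 100 mL × 2125 mL ÷ 100 = 1.47 g
Tris base: 75.7 mmol/L × 121.14 g/mol × 2.125 L ÷ 1000 = 19.49 g
copper sulfate pentahydrate: 40.8 µmol/L × 249.69 g/mol × 2.125 L ÷ 1000 = 21.65 mg
glycerol: 384 mmol/L × 92.09 g/mol × 2.125 L ÷ 1000 = 75.15 g
calcium chloride: C1V1 = C2V2 → 6.39 mM × 2125 mL ÷ 388 mM = 35.00 mL
L-methionine: 4.02 mmol/L × 149.2 g/mol × 2.125 L ÷ 1000 = 1.27 g

potassium chloride 1.47 g; Tris base 19.49 g; copper sulfate pentahydrate 21.65 mg; glycerol 75.15 g; calcium chloride 35.00 mL; L-methionine 1.27 g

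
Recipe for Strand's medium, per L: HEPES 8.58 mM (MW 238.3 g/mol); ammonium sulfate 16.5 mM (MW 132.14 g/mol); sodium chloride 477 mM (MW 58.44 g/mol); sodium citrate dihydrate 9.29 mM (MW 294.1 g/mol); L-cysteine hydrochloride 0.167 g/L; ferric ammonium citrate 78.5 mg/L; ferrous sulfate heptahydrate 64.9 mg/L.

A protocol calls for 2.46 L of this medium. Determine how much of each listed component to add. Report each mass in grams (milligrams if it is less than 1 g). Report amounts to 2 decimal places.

HEPES 5.03 g; ammonium sulfate 5.36 g; sodium chloride 68.57 g; sodium citrate dihydrate 6.72 g; L-cysteine hydrochloride 410.82 mg; ferric ammonium citrate 193.11 mg; ferrous sulfate heptahydrate 159.65 mg

Working volume: 2.46 L.
HEPES: 8.58 mmol/L × 238.3 g/mol × 2.46 L ÷ 1000 = 5.03 g
ammonium sulfate: 16.5 mmol/L × 132.14 g/mol × 2.46 L ÷ 1000 = 5.36 g
sodium chloride: 477 mmol/L × 58.44 g/mol × 2.46 L ÷ 1000 = 68.57 g
sodium citrate dihydrate: 9.29 mmol/L × 294.1 g/mol × 2.46 L ÷ 1000 = 6.72 g
L-cysteine hydrochloride: 0.167 g/L × 2.46 L = 0.41082 g = 410.82 mg
ferric ammonium citrate: 78.5 mg/L × 2.46 L = 193.11 mg
ferrous sulfate heptahydrate: 64.9 mg/L × 2.46 L = 159.65 mg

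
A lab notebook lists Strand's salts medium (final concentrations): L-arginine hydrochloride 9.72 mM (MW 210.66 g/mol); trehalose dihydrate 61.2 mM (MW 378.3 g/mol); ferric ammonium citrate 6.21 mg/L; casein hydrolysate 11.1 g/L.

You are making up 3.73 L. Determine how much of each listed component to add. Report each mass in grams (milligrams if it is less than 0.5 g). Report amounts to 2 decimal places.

Scale factor relative to 1 L: 3.73.
L-arginine hydrochloride: 9.72 mmol/L × 210.66 g/mol × 3.73 L ÷ 1000 = 7.64 g
trehalose dihydrate: 61.2 mmol/L × 378.3 g/mol × 3.73 L ÷ 1000 = 86.36 g
ferric ammonium citrate: 6.21 mg/L × 3.73 L = 23.16 mg
casein hydrolysate: 11.1 g/L × 3.73 L = 41.40 g

L-arginine hydrochloride 7.64 g; trehalose dihydrate 86.36 g; ferric ammonium citrate 23.16 mg; casein hydrolysate 41.40 g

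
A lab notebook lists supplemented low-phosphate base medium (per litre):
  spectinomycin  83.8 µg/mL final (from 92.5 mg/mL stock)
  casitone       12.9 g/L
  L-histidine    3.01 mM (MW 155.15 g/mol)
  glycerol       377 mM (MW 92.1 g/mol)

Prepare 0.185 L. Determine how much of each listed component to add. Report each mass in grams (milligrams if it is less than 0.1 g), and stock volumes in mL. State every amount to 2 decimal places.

spectinomycin 0.17 mL; casitone 2.39 g; L-histidine 86.40 mg; glycerol 6.42 g

Scale factor relative to 1 L: 0.185.
spectinomycin: C1V1 = C2V2 → 83.8 µg/mL × 185 mL ÷ 92500 µg/mL = 0.17 mL
casitone: 12.9 g/L × 0.185 L = 2.39 g
L-histidine: 3.01 mmol/L × 155.15 mg/mmol × 0.185 L = 86.40 mg
glycerol: 377 mmol/L × 92.1 g/mol × 0.185 L ÷ 1000 = 6.42 g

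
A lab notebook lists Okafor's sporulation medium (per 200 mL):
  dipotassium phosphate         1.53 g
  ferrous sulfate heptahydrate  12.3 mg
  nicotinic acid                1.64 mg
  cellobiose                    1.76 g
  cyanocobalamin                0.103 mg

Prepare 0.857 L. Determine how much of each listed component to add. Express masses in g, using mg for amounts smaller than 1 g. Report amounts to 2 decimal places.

Ratio of target to recipe volume: 857 / 200 = 4.285.
dipotassium phosphate: 1.53 g × (857 mL / 200 mL) = 6.56 g
ferrous sulfate heptahydrate: 12.3 mg × (857 mL / 200 mL) = 52.71 mg
nicotinic acid: 1.64 mg × (857 mL / 200 mL) = 7.03 mg
cellobiose: 1.76 g × (857 mL / 200 mL) = 7.54 g
cyanocobalamin: 0.103 mg × (857 mL / 200 mL) = 0.44 mg

dipotassium phosphate 6.56 g; ferrous sulfate heptahydrate 52.71 mg; nicotinic acid 7.03 mg; cellobiose 7.54 g; cyanocobalamin 0.44 mg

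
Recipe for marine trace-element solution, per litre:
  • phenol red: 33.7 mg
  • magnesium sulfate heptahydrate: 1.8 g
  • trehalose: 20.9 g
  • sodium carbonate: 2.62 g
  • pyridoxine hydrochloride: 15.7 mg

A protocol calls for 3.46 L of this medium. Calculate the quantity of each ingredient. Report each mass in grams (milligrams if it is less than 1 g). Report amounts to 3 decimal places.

Ratio of target to recipe volume: 3460 / 1000 = 3.46.
phenol red: 33.7 mg × (3460 mL / 1000 mL) = 116.602 mg
magnesium sulfate heptahydrate: 1.8 g × (3460 mL / 1000 mL) = 6.228 g
trehalose: 20.9 g × (3460 mL / 1000 mL) = 72.314 g
sodium carbonate: 2.62 g × (3460 mL / 1000 mL) = 9.065 g
pyridoxine hydrochloride: 15.7 mg × (3460 mL / 1000 mL) = 54.322 mg

phenol red 116.602 mg; magnesium sulfate heptahydrate 6.228 g; trehalose 72.314 g; sodium carbonate 9.065 g; pyridoxine hydrochloride 54.322 mg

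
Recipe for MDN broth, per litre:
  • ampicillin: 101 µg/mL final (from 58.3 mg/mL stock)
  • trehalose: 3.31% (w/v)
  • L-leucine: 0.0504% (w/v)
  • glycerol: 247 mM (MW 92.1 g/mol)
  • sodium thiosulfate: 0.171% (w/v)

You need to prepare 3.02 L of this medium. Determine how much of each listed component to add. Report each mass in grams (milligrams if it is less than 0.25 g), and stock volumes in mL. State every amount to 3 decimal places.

ampicillin 5.232 mL; trehalose 99.962 g; L-leucine 1.522 g; glycerol 68.701 g; sodium thiosulfate 5.164 g

Scale factor relative to 1 L: 3.02.
ampicillin: V = C2·V2/C1 = 101 µg/mL × 3020 mL ÷ 58300 µg/mL = 5.232 mL
trehalose: 3.31% w/v = 33.1 g/L → 33.1 × 3.02 L = 99.962 g
L-leucine: 0.0504% w/v = 0.504 g/L → 0.504 × 3.02 L = 1.522 g
glycerol: 247 mmol/L × 92.1 g/mol × 3.02 L ÷ 1000 = 68.701 g
sodium thiosulfate: 0.171% w/v = 1.71 g/L → 1.71 × 3.02 L = 5.164 g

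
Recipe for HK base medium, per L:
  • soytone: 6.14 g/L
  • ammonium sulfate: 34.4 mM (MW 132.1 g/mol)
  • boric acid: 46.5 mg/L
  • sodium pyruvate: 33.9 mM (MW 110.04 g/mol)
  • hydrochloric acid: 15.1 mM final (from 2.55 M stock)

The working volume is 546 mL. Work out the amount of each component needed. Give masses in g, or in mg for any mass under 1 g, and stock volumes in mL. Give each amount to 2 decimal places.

soytone 3.35 g; ammonium sulfate 2.48 g; boric acid 25.39 mg; sodium pyruvate 2.04 g; hydrochloric acid 3.23 mL

Working volume: 546 mL = 0.546 L.
soytone: 6.14 g/L × 0.546 L = 3.35 g
ammonium sulfate: 34.4 mmol/L × 132.1 g/mol × 0.546 L ÷ 1000 = 2.48 g
boric acid: 46.5 mg/L × 0.546 L = 25.39 mg
sodium pyruvate: 33.9 mmol/L × 110.04 g/mol × 0.546 L ÷ 1000 = 2.04 g
hydrochloric acid: dilute stock: 15.1 mM × 546 mL ÷ 2550 mM = 3.23 mL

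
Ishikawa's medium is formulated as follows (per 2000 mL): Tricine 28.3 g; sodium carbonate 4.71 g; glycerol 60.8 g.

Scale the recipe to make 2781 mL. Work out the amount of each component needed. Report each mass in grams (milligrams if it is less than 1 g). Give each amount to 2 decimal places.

Scale factor = 2781 mL / 2000 mL = 1.3905.
Tricine: 28.3 g × (2781 mL / 2000 mL) = 39.35 g
sodium carbonate: 4.71 g × (2781 mL / 2000 mL) = 6.55 g
glycerol: 60.8 g × (2781 mL / 2000 mL) = 84.54 g

Tricine 39.35 g; sodium carbonate 6.55 g; glycerol 84.54 g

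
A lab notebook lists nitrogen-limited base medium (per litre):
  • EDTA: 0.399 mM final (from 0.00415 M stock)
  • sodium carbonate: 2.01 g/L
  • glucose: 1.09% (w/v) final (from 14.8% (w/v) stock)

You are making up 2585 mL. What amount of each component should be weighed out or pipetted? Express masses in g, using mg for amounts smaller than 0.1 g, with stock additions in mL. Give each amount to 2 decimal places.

EDTA 248.53 mL; sodium carbonate 5.20 g; glucose 190.38 mL

Target volume = 2585 mL = 2.585 L.
EDTA: C1V1 = C2V2 → 0.399 mM × 2585 mL ÷ 4.15 mM = 248.53 mL
sodium carbonate: 2.01 g/L × 2.585 L = 5.20 g
glucose: V = C2·V2/C1 = 1.09% ÷ 14.8% × 2585 mL = 190.38 mL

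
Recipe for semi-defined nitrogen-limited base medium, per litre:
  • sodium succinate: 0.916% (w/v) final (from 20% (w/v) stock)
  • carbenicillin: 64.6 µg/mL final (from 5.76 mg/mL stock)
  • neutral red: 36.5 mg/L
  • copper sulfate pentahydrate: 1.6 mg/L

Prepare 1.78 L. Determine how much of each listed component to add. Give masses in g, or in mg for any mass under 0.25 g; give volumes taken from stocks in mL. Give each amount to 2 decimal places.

Working volume: 1.78 L.
sodium succinate: dilute stock: 0.916% ÷ 20% × 1780 mL = 81.52 mL
carbenicillin: dilute stock: 64.6 µg/mL × 1780 mL ÷ 5760 µg/mL = 19.96 mL
neutral red: 36.5 mg/L × 1.78 L = 64.97 mg
copper sulfate pentahydrate: 1.6 mg/L × 1.78 L = 2.85 mg

sodium succinate 81.52 mL; carbenicillin 19.96 mL; neutral red 64.97 mg; copper sulfate pentahydrate 2.85 mg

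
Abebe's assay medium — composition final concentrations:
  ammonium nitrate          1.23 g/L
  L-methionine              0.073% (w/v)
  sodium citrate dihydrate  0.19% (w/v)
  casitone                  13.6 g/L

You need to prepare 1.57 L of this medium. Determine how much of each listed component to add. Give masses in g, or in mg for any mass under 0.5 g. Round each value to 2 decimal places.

Working volume: 1.57 L.
ammonium nitrate: 1.23 g/L × 1.57 L = 1.93 g
L-methionine: 0.073 g per 100 mL × 1570 mL ÷ 100 = 1.15 g
sodium citrate dihydrate: 0.19 g per 100 mL × 1570 mL ÷ 100 = 2.98 g
casitone: 13.6 g/L × 1.57 L = 21.35 g

ammonium nitrate 1.93 g; L-methionine 1.15 g; sodium citrate dihydrate 2.98 g; casitone 21.35 g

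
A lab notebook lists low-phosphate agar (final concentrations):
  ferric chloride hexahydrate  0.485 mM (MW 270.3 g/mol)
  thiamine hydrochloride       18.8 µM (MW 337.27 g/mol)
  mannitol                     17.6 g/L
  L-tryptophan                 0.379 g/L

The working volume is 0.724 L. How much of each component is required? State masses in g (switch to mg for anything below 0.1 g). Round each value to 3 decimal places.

ferric chloride hexahydrate 94.913 mg; thiamine hydrochloride 4.591 mg; mannitol 12.742 g; L-tryptophan 0.274 g

Working volume: 0.724 L.
ferric chloride hexahydrate: 0.485 mmol/L × 270.3 mg/mmol × 0.724 L = 94.913 mg
thiamine hydrochloride: 18.8 µmol/L × 337.27 g/mol × 0.724 L ÷ 1000 = 4.591 mg
mannitol: 17.6 g/L × 0.724 L = 12.742 g
L-tryptophan: 0.379 g/L × 0.724 L = 0.274 g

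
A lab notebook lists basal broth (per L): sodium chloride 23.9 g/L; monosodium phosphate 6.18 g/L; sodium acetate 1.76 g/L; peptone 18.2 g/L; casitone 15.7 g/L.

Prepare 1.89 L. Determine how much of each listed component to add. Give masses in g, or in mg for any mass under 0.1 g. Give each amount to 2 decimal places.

sodium chloride 45.17 g; monosodium phosphate 11.68 g; sodium acetate 3.33 g; peptone 34.40 g; casitone 29.67 g

Working volume: 1.89 L.
sodium chloride: 23.9 g/L × 1.89 L = 45.17 g
monosodium phosphate: 6.18 g/L × 1.89 L = 11.68 g
sodium acetate: 1.76 g/L × 1.89 L = 3.33 g
peptone: 18.2 g/L × 1.89 L = 34.40 g
casitone: 15.7 g/L × 1.89 L = 29.67 g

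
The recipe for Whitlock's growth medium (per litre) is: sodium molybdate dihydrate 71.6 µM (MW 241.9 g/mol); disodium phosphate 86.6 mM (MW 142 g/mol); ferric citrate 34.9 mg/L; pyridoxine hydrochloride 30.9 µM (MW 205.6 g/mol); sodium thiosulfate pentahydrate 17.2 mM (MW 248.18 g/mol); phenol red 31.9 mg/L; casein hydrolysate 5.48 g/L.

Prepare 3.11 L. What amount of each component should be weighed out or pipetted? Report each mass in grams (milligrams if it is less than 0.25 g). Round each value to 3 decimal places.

Working volume: 3.11 L.
sodium molybdate dihydrate: 71.6 µmol/L × 241.9 g/mol × 3.11 L ÷ 1000 = 53.865 mg
disodium phosphate: 86.6 mmol/L × 142 g/mol × 3.11 L ÷ 1000 = 38.244 g
ferric citrate: 34.9 mg/L × 3.11 L = 108.539 mg
pyridoxine hydrochloride: 30.9 µmol/L × 205.6 g/mol × 3.11 L ÷ 1000 = 19.758 mg
sodium thiosulfate pentahydrate: 17.2 mmol/L × 248.18 g/mol × 3.11 L ÷ 1000 = 13.276 g
phenol red: 31.9 mg/L × 3.11 L = 99.209 mg
casein hydrolysate: 5.48 g/L × 3.11 L = 17.043 g

sodium molybdate dihydrate 53.865 mg; disodium phosphate 38.244 g; ferric citrate 108.539 mg; pyridoxine hydrochloride 19.758 mg; sodium thiosulfate pentahydrate 13.276 g; phenol red 99.209 mg; casein hydrolysate 17.043 g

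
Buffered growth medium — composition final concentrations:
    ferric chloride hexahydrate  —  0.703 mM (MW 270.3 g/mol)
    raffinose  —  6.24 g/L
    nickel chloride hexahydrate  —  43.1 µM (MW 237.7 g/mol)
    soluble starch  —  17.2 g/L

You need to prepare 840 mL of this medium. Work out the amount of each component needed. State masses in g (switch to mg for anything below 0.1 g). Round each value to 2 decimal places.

ferric chloride hexahydrate 0.16 g; raffinose 5.24 g; nickel chloride hexahydrate 8.61 mg; soluble starch 14.45 g

Target volume = 840 mL = 0.84 L.
ferric chloride hexahydrate: 0.703 mmol/L × 270.3 g/mol × 0.84 L ÷ 1000 = 0.16 g
raffinose: 6.24 g/L × 0.84 L = 5.24 g
nickel chloride hexahydrate: 43.1 µmol/L × 237.7 g/mol × 0.84 L ÷ 1000 = 8.61 mg
soluble starch: 17.2 g/L × 0.84 L = 14.45 g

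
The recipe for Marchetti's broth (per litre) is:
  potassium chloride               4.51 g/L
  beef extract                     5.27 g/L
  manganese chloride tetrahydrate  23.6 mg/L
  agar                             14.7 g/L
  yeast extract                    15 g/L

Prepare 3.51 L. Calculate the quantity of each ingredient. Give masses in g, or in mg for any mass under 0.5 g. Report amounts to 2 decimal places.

potassium chloride 15.83 g; beef extract 18.50 g; manganese chloride tetrahydrate 82.84 mg; agar 51.60 g; yeast extract 52.65 g

Working volume: 3.51 L.
potassium chloride: 4.51 g/L × 3.51 L = 15.83 g
beef extract: 5.27 g/L × 3.51 L = 18.50 g
manganese chloride tetrahydrate: 23.6 mg/L × 3.51 L = 82.84 mg
agar: 14.7 g/L × 3.51 L = 51.60 g
yeast extract: 15 g/L × 3.51 L = 52.65 g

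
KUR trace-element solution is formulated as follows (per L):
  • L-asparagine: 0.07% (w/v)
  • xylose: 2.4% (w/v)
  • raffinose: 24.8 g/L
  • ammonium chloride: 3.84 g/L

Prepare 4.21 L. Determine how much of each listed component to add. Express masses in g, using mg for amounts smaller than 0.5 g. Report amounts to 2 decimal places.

Scale factor relative to 1 L: 4.21.
L-asparagine: 0.07% w/v = 0.7 g/L → 0.7 × 4.21 L = 2.95 g
xylose: 2.4% w/v = 24 g/L → 24 × 4.21 L = 101.04 g
raffinose: 24.8 g/L × 4.21 L = 104.41 g
ammonium chloride: 3.84 g/L × 4.21 L = 16.17 g

L-asparagine 2.95 g; xylose 101.04 g; raffinose 104.41 g; ammonium chloride 16.17 g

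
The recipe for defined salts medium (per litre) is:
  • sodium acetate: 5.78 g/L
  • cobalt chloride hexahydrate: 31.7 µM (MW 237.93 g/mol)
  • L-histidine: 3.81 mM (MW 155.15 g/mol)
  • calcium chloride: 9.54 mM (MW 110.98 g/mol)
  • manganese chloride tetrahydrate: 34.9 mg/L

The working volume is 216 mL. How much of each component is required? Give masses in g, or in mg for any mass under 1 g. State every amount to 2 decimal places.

Working volume: 216 mL = 0.216 L.
sodium acetate: 5.78 g/L × 0.216 L = 1.25 g
cobalt chloride hexahydrate: 31.7 µmol/L × 237.93 g/mol × 0.216 L ÷ 1000 = 1.63 mg
L-histidine: 3.81 mmol/L × 155.15 mg/mmol × 0.216 L = 127.68 mg
calcium chloride: 9.54 mmol/L × 110.98 mg/mmol × 0.216 L = 228.69 mg
manganese chloride tetrahydrate: 34.9 mg/L × 0.216 L = 7.54 mg

sodium acetate 1.25 g; cobalt chloride hexahydrate 1.63 mg; L-histidine 127.68 mg; calcium chloride 228.69 mg; manganese chloride tetrahydrate 7.54 mg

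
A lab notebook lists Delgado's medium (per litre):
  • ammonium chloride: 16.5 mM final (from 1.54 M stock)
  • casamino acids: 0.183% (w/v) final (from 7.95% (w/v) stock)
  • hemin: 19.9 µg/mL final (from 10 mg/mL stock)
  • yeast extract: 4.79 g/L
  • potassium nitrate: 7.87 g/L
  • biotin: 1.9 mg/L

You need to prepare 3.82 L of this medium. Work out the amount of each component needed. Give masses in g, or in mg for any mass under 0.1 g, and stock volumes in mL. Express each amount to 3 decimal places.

ammonium chloride 40.929 mL; casamino acids 87.932 mL; hemin 7.602 mL; yeast extract 18.298 g; potassium nitrate 30.063 g; biotin 7.258 mg

Working volume: 3.82 L.
ammonium chloride: C1V1 = C2V2 → 16.5 mM × 3820 mL ÷ 1540 mM = 40.929 mL
casamino acids: C1V1 = C2V2 → 0.183% ÷ 7.95% × 3820 mL = 87.932 mL
hemin: dilute stock: 19.9 µg/mL × 3820 mL ÷ 10000 µg/mL = 7.602 mL
yeast extract: 4.79 g/L × 3.82 L = 18.298 g
potassium nitrate: 7.87 g/L × 3.82 L = 30.063 g
biotin: 1.9 mg/L × 3.82 L = 7.258 mg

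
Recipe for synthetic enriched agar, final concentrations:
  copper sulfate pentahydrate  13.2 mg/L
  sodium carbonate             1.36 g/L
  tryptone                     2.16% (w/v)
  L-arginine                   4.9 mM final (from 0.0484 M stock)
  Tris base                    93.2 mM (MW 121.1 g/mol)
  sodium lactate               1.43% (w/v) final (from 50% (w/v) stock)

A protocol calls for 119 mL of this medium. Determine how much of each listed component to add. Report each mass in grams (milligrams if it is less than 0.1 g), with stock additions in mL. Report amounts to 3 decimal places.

Working volume: 119 mL = 0.119 L.
copper sulfate pentahydrate: 13.2 mg/L × 0.119 L = 1.571 mg
sodium carbonate: 1.36 g/L × 0.119 L = 0.162 g
tryptone: 2.16 g per 100 mL × 119 mL ÷ 100 = 2.570 g
L-arginine: V = C2·V2/C1 = 4.9 mM × 119 mL ÷ 48.4 mM = 12.048 mL
Tris base: 93.2 mmol/L × 121.1 g/mol × 0.119 L ÷ 1000 = 1.343 g
sodium lactate: V = C2·V2/C1 = 1.43% ÷ 50% × 119 mL = 3.403 mL

copper sulfate pentahydrate 1.571 mg; sodium carbonate 0.162 g; tryptone 2.570 g; L-arginine 12.048 mL; Tris base 1.343 g; sodium lactate 3.403 mL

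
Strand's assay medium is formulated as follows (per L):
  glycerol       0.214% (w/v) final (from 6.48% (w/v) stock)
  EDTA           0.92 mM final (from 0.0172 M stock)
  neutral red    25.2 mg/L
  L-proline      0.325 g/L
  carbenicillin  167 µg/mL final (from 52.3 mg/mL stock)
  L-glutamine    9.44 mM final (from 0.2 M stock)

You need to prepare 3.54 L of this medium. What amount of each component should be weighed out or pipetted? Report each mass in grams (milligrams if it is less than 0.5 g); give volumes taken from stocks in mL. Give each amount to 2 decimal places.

Scale factor relative to 1 L: 3.54.
glycerol: V = C2·V2/C1 = 0.214% ÷ 6.48% × 3540 mL = 116.91 mL
EDTA: dilute stock: 0.92 mM × 3540 mL ÷ 17.2 mM = 189.35 mL
neutral red: 25.2 mg/L × 3.54 L = 89.21 mg
L-proline: 0.325 g/L × 3.54 L = 1.15 g
carbenicillin: C1V1 = C2V2 → 167 µg/mL × 3540 mL ÷ 52300 µg/mL = 11.30 mL
L-glutamine: C1V1 = C2V2 → 9.44 mM × 3540 mL ÷ 200 mM = 167.09 mL

glycerol 116.91 mL; EDTA 189.35 mL; neutral red 89.21 mg; L-proline 1.15 g; carbenicillin 11.30 mL; L-glutamine 167.09 mL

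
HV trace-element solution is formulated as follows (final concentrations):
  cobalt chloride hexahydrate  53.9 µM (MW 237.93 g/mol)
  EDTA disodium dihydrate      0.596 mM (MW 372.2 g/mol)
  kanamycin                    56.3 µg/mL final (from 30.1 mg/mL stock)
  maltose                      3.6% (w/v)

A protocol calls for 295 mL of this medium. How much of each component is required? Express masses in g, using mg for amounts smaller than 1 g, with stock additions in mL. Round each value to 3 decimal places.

cobalt chloride hexahydrate 3.783 mg; EDTA disodium dihydrate 65.440 mg; kanamycin 0.552 mL; maltose 10.620 g

Target volume = 295 mL = 0.295 L.
cobalt chloride hexahydrate: 53.9 µmol/L × 237.93 g/mol × 0.295 L ÷ 1000 = 3.783 mg
EDTA disodium dihydrate: 0.596 mmol/L × 372.2 mg/mmol × 0.295 L = 65.440 mg
kanamycin: V = C2·V2/C1 = 56.3 µg/mL × 295 mL ÷ 30100 µg/mL = 0.552 mL
maltose: 3.6 g per 100 mL × 295 mL ÷ 100 = 10.620 g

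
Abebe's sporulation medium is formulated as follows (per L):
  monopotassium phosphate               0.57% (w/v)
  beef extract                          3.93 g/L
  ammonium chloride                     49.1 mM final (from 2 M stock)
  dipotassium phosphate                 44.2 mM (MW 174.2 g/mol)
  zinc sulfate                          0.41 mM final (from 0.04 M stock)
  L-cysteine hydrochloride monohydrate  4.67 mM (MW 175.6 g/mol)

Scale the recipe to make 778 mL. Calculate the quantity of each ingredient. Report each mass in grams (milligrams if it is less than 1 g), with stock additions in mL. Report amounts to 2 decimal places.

monopotassium phosphate 4.43 g; beef extract 3.06 g; ammonium chloride 19.10 mL; dipotassium phosphate 5.99 g; zinc sulfate 7.97 mL; L-cysteine hydrochloride monohydrate 638.00 mg

Working volume: 778 mL = 0.778 L.
monopotassium phosphate: 0.57 g per 100 mL × 778 mL ÷ 100 = 4.43 g
beef extract: 3.93 g/L × 0.778 L = 3.06 g
ammonium chloride: C1V1 = C2V2 → 49.1 mM × 778 mL ÷ 2000 mM = 19.10 mL
dipotassium phosphate: 44.2 mmol/L × 174.2 g/mol × 0.778 L ÷ 1000 = 5.99 g
zinc sulfate: V = C2·V2/C1 = 0.41 mM × 778 mL ÷ 40 mM = 7.97 mL
L-cysteine hydrochloride monohydrate: 4.67 mmol/L × 175.6 mg/mmol × 0.778 L = 638.00 mg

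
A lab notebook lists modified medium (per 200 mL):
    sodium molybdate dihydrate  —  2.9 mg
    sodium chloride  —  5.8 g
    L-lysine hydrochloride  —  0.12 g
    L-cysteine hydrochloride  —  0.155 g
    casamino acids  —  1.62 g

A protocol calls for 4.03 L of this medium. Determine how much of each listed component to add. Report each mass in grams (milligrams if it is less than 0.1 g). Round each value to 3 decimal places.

Ratio of target to recipe volume: 4030 / 200 = 20.15.
sodium molybdate dihydrate: 2.9 mg × (4030 mL / 200 mL) = 58.435 mg
sodium chloride: 5.8 g × (4030 mL / 200 mL) = 116.870 g
L-lysine hydrochloride: 0.12 g × (4030 mL / 200 mL) = 2.418 g
L-cysteine hydrochloride: 0.155 g × (4030 mL / 200 mL) = 3.123 g
casamino acids: 1.62 g × (4030 mL / 200 mL) = 32.643 g

sodium molybdate dihydrate 58.435 mg; sodium chloride 116.870 g; L-lysine hydrochloride 2.418 g; L-cysteine hydrochloride 3.123 g; casamino acids 32.643 g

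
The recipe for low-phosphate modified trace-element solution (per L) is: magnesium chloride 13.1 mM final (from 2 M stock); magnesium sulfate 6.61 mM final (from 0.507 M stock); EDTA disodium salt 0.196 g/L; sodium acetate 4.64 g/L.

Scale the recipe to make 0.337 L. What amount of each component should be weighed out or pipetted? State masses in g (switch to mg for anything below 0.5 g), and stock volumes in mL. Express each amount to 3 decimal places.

magnesium chloride 2.207 mL; magnesium sulfate 4.394 mL; EDTA disodium salt 66.052 mg; sodium acetate 1.564 g

Working volume: 0.337 L.
magnesium chloride: V = C2·V2/C1 = 13.1 mM × 337 mL ÷ 2000 mM = 2.207 mL
magnesium sulfate: dilute stock: 6.61 mM × 337 mL ÷ 507 mM = 4.394 mL
EDTA disodium salt: 0.196 g/L × 0.337 L = 0.066052 g = 66.052 mg
sodium acetate: 4.64 g/L × 0.337 L = 1.564 g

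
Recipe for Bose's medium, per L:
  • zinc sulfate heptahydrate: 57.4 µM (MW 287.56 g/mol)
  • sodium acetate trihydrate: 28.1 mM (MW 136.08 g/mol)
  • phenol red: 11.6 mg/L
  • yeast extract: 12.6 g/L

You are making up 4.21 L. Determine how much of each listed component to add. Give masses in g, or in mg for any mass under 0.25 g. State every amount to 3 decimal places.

Working volume: 4.21 L.
zinc sulfate heptahydrate: 57.4 µmol/L × 287.56 g/mol × 4.21 L ÷ 1000 = 69.490 mg
sodium acetate trihydrate: 28.1 mmol/L × 136.08 g/mol × 4.21 L ÷ 1000 = 16.098 g
phenol red: 11.6 mg/L × 4.21 L = 48.836 mg
yeast extract: 12.6 g/L × 4.21 L = 53.046 g

zinc sulfate heptahydrate 69.490 mg; sodium acetate trihydrate 16.098 g; phenol red 48.836 mg; yeast extract 53.046 g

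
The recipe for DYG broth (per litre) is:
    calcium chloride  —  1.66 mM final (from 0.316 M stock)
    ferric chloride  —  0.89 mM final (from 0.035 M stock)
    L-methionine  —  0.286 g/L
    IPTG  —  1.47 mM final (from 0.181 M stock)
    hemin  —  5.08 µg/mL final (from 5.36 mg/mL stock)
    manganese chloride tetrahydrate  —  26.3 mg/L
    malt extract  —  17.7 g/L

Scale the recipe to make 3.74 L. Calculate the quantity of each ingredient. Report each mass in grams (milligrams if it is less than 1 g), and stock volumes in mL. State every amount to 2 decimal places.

calcium chloride 19.65 mL; ferric chloride 95.10 mL; L-methionine 1.07 g; IPTG 30.37 mL; hemin 3.54 mL; manganese chloride tetrahydrate 98.36 mg; malt extract 66.20 g

Working volume: 3.74 L.
calcium chloride: V = C2·V2/C1 = 1.66 mM × 3740 mL ÷ 316 mM = 19.65 mL
ferric chloride: dilute stock: 0.89 mM × 3740 mL ÷ 35 mM = 95.10 mL
L-methionine: 0.286 g/L × 3.74 L = 1.07 g
IPTG: C1V1 = C2V2 → 1.47 mM × 3740 mL ÷ 181 mM = 30.37 mL
hemin: V = C2·V2/C1 = 5.08 µg/mL × 3740 mL ÷ 5360 µg/mL = 3.54 mL
manganese chloride tetrahydrate: 26.3 mg/L × 3.74 L = 98.36 mg
malt extract: 17.7 g/L × 3.74 L = 66.20 g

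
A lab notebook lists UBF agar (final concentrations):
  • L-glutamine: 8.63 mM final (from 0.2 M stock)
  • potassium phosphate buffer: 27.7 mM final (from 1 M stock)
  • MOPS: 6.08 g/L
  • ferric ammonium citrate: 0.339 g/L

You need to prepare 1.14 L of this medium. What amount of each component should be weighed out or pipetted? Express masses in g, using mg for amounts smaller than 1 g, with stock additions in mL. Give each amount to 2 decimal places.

Scale factor relative to 1 L: 1.14.
L-glutamine: V = C2·V2/C1 = 8.63 mM × 1140 mL ÷ 200 mM = 49.19 mL
potassium phosphate buffer: dilute stock: 27.7 mM × 1140 mL ÷ 1000 mM = 31.58 mL
MOPS: 6.08 g/L × 1.14 L = 6.93 g
ferric ammonium citrate: 0.339 g/L × 1.14 L = 0.38646 g = 386.46 mg

L-glutamine 49.19 mL; potassium phosphate buffer 31.58 mL; MOPS 6.93 g; ferric ammonium citrate 386.46 mg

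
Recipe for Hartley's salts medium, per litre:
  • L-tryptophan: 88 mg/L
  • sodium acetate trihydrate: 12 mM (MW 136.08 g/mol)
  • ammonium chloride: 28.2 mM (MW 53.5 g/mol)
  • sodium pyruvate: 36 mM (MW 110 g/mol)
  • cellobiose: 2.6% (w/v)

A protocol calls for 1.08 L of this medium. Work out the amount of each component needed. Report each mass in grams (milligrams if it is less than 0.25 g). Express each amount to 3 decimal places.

L-tryptophan 95.040 mg; sodium acetate trihydrate 1.764 g; ammonium chloride 1.629 g; sodium pyruvate 4.277 g; cellobiose 28.080 g

Scale factor relative to 1 L: 1.08.
L-tryptophan: 88 mg/L × 1.08 L = 95.040 mg
sodium acetate trihydrate: 12 mmol/L × 136.08 g/mol × 1.08 L ÷ 1000 = 1.764 g
ammonium chloride: 28.2 mmol/L × 53.5 g/mol × 1.08 L ÷ 1000 = 1.629 g
sodium pyruvate: 36 mmol/L × 110 g/mol × 1.08 L ÷ 1000 = 4.277 g
cellobiose: 2.6% w/v = 26 g/L → 26 × 1.08 L = 28.080 g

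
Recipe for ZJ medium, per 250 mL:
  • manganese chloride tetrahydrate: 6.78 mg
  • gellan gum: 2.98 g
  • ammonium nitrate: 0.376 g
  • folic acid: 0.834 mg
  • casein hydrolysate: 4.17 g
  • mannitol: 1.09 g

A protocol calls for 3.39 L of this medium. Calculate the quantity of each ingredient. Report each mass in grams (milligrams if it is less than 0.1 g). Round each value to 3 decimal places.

Scale factor = 3390 mL / 250 mL = 13.56.
manganese chloride tetrahydrate: 6.78 mg × (3390 mL / 250 mL) = 91.937 mg
gellan gum: 2.98 g × (3390 mL / 250 mL) = 40.409 g
ammonium nitrate: 0.376 g × (3390 mL / 250 mL) = 5.099 g
folic acid: 0.834 mg × (3390 mL / 250 mL) = 11.309 mg
casein hydrolysate: 4.17 g × (3390 mL / 250 mL) = 56.545 g
mannitol: 1.09 g × (3390 mL / 250 mL) = 14.780 g

manganese chloride tetrahydrate 91.937 mg; gellan gum 40.409 g; ammonium nitrate 5.099 g; folic acid 11.309 mg; casein hydrolysate 56.545 g; mannitol 14.780 g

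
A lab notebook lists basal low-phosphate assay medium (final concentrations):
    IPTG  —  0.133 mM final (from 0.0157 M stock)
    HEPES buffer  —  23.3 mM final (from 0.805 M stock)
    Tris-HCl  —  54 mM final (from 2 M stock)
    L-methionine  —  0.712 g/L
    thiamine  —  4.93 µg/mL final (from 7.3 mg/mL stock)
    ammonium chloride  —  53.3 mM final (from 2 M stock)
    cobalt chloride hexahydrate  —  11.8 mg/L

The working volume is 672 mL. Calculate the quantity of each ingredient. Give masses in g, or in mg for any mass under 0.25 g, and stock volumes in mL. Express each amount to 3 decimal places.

IPTG 5.693 mL; HEPES buffer 19.450 mL; Tris-HCl 18.144 mL; L-methionine 0.478 g; thiamine 0.454 mL; ammonium chloride 17.909 mL; cobalt chloride hexahydrate 7.930 mg

Working volume: 672 mL = 0.672 L.
IPTG: C1V1 = C2V2 → 0.133 mM × 672 mL ÷ 15.7 mM = 5.693 mL
HEPES buffer: C1V1 = C2V2 → 23.3 mM × 672 mL ÷ 805 mM = 19.450 mL
Tris-HCl: dilute stock: 54 mM × 672 mL ÷ 2000 mM = 18.144 mL
L-methionine: 0.712 g/L × 0.672 L = 0.478 g
thiamine: C1V1 = C2V2 → 4.93 µg/mL × 672 mL ÷ 7300 µg/mL = 0.454 mL
ammonium chloride: dilute stock: 53.3 mM × 672 mL ÷ 2000 mM = 17.909 mL
cobalt chloride hexahydrate: 11.8 mg/L × 0.672 L = 7.930 mg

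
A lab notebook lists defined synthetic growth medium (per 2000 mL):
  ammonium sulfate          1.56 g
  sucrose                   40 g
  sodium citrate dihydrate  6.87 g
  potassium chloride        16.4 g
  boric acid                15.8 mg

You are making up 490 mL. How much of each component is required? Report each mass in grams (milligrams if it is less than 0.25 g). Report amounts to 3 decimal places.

ammonium sulfate 0.382 g; sucrose 9.800 g; sodium citrate dihydrate 1.683 g; potassium chloride 4.018 g; boric acid 3.871 mg

Scale factor = 490 mL / 2000 mL = 0.245.
ammonium sulfate: 1.56 g × (490 mL / 2000 mL) = 0.382 g
sucrose: 40 g × (490 mL / 2000 mL) = 9.800 g
sodium citrate dihydrate: 6.87 g × (490 mL / 2000 mL) = 1.683 g
potassium chloride: 16.4 g × (490 mL / 2000 mL) = 4.018 g
boric acid: 15.8 mg × (490 mL / 2000 mL) = 3.871 mg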